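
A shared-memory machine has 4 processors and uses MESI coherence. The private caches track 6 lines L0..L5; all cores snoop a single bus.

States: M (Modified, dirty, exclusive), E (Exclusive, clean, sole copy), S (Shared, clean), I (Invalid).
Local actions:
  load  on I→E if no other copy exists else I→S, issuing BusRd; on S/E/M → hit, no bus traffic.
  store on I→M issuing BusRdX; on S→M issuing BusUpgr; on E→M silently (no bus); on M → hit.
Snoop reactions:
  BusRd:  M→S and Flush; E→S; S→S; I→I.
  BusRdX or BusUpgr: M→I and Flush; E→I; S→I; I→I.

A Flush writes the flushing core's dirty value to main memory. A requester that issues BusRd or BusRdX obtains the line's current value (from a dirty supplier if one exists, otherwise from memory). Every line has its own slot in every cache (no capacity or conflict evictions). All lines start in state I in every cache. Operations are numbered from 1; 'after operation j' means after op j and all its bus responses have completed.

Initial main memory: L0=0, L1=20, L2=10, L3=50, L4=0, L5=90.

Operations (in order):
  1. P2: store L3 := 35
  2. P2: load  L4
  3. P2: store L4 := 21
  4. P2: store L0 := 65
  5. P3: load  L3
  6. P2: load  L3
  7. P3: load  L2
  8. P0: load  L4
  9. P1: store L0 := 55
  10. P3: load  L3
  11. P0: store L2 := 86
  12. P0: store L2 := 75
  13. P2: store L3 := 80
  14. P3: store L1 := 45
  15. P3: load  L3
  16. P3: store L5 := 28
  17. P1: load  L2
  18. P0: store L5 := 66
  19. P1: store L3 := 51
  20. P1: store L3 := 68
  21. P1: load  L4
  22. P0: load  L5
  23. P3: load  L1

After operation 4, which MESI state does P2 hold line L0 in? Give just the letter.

step 1: P2: store L3 := 35  ⟶  IIMI  (L3)  txn=BusRdX  M[L3]=50
step 2: P2: load  L4  ⟶  IIEI  (L4)  txn=BusRd  M[L4]=0
step 3: P2: store L4 := 21  ⟶  IIMI  (L4)  txn=∅  M[L4]=0
step 4: P2: store L0 := 65  ⟶  IIMI  (L0)  txn=BusRdX  M[L0]=0
step 5: P3: load  L3  ⟶  IISS  (L3)  txn=BusRd+Flush  M[L3]=35
step 6: P2: load  L3  ⟶  IISS  (L3)  txn=∅  M[L3]=35
step 7: P3: load  L2  ⟶  IIIE  (L2)  txn=BusRd  M[L2]=10
step 8: P0: load  L4  ⟶  SISI  (L4)  txn=BusRd+Flush  M[L4]=21
step 9: P1: store L0 := 55  ⟶  IMII  (L0)  txn=BusRdX+Flush  M[L0]=65
step 10: P3: load  L3  ⟶  IISS  (L3)  txn=∅  M[L3]=35
step 11: P0: store L2 := 86  ⟶  MIII  (L2)  txn=BusRdX  M[L2]=10
step 12: P0: store L2 := 75  ⟶  MIII  (L2)  txn=∅  M[L2]=10
step 13: P2: store L3 := 80  ⟶  IIMI  (L3)  txn=BusUpgr  M[L3]=35
step 14: P3: store L1 := 45  ⟶  IIIM  (L1)  txn=BusRdX  M[L1]=20
step 15: P3: load  L3  ⟶  IISS  (L3)  txn=BusRd+Flush  M[L3]=80
step 16: P3: store L5 := 28  ⟶  IIIM  (L5)  txn=BusRdX  M[L5]=90
step 17: P1: load  L2  ⟶  SSII  (L2)  txn=BusRd+Flush  M[L2]=75
step 18: P0: store L5 := 66  ⟶  MIII  (L5)  txn=BusRdX+Flush  M[L5]=28
step 19: P1: store L3 := 51  ⟶  IMII  (L3)  txn=BusRdX  M[L3]=80
step 20: P1: store L3 := 68  ⟶  IMII  (L3)  txn=∅  M[L3]=80
step 21: P1: load  L4  ⟶  SSSI  (L4)  txn=BusRd  M[L4]=21
step 22: P0: load  L5  ⟶  MIII  (L5)  txn=∅  M[L5]=28
step 23: P3: load  L1  ⟶  IIIM  (L1)  txn=∅  M[L1]=20

state = M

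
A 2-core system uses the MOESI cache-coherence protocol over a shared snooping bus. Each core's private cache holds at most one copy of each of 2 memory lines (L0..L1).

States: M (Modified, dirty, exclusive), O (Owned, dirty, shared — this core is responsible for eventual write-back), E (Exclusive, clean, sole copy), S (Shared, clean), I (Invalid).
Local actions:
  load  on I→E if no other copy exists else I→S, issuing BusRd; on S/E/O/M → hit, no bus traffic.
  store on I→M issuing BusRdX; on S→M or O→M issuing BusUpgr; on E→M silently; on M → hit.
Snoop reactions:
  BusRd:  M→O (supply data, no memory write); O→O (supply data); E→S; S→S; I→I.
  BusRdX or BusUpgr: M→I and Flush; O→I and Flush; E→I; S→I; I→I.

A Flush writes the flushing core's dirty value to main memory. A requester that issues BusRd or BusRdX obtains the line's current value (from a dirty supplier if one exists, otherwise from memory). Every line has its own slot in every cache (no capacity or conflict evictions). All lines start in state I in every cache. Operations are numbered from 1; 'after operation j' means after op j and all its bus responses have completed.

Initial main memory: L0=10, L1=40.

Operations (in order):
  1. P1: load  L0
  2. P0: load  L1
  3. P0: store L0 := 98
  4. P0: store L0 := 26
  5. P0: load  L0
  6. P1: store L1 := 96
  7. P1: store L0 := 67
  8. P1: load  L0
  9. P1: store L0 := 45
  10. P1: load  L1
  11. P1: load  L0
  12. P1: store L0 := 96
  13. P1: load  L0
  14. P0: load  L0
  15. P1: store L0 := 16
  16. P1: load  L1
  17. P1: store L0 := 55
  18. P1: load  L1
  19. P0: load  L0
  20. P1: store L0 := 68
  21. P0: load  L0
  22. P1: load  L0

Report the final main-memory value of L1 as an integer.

memory[L1] = 40

  op1 P1: load  L0 → I/E on L0; bus BusRd; mem=10
  op2 P0: load  L1 → E/I on L1; bus BusRd; mem=40
  op3 P0: store L0 := 98 → M/I on L0; bus BusRdX; mem=10
  op4 P0: store L0 := 26 → M/I on L0; bus (none); mem=10
  op5 P0: load  L0 → M/I on L0; bus (none); mem=10
  op6 P1: store L1 := 96 → I/M on L1; bus BusRdX; mem=40
  op7 P1: store L0 := 67 → I/M on L0; bus BusRdX Flush; mem=26
  op8 P1: load  L0 → I/M on L0; bus (none); mem=26
  op9 P1: store L0 := 45 → I/M on L0; bus (none); mem=26
  op10 P1: load  L1 → I/M on L1; bus (none); mem=40
  op11 P1: load  L0 → I/M on L0; bus (none); mem=26
  op12 P1: store L0 := 96 → I/M on L0; bus (none); mem=26
  op13 P1: load  L0 → I/M on L0; bus (none); mem=26
  op14 P0: load  L0 → S/O on L0; bus BusRd; mem=26
  op15 P1: store L0 := 16 → I/M on L0; bus BusUpgr; mem=26
  op16 P1: load  L1 → I/M on L1; bus (none); mem=40
  op17 P1: store L0 := 55 → I/M on L0; bus (none); mem=26
  op18 P1: load  L1 → I/M on L1; bus (none); mem=40
  op19 P0: load  L0 → S/O on L0; bus BusRd; mem=26
  op20 P1: store L0 := 68 → I/M on L0; bus BusUpgr; mem=26
  op21 P0: load  L0 → S/O on L0; bus BusRd; mem=26
  op22 P1: load  L0 → S/O on L0; bus (none); mem=26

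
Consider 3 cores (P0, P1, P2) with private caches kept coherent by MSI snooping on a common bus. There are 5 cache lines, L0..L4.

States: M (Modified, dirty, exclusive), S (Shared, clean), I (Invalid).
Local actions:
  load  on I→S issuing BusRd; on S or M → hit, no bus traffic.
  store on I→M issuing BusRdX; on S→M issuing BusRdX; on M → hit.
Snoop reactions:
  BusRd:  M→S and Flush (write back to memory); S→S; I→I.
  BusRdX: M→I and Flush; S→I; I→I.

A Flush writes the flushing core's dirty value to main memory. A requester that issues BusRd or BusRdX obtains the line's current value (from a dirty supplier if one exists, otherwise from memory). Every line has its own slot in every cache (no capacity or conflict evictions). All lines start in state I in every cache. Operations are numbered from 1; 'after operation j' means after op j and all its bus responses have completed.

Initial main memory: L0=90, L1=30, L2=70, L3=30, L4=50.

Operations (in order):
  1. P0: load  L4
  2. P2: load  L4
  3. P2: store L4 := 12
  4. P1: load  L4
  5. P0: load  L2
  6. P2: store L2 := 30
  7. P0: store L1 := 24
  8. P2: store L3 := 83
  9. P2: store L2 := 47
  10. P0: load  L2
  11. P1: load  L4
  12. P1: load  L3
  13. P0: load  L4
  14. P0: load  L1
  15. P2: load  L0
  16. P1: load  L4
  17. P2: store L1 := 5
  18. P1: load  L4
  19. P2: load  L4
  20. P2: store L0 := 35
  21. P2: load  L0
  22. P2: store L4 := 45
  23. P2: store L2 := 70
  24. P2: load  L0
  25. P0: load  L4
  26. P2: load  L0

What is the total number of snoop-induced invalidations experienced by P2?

invalidations = 0

step 1: P0: load  L4  ⟶  SII  (L4)  txn=BusRd  M[L4]=50
step 2: P2: load  L4  ⟶  SIS  (L4)  txn=BusRd  M[L4]=50
step 3: P2: store L4 := 12  ⟶  IIM  (L4)  txn=BusRdX  M[L4]=50
step 4: P1: load  L4  ⟶  ISS  (L4)  txn=BusRd+Flush  M[L4]=12
step 5: P0: load  L2  ⟶  SII  (L2)  txn=BusRd  M[L2]=70
step 6: P2: store L2 := 30  ⟶  IIM  (L2)  txn=BusRdX  M[L2]=70
step 7: P0: store L1 := 24  ⟶  MII  (L1)  txn=BusRdX  M[L1]=30
step 8: P2: store L3 := 83  ⟶  IIM  (L3)  txn=BusRdX  M[L3]=30
step 9: P2: store L2 := 47  ⟶  IIM  (L2)  txn=∅  M[L2]=70
step 10: P0: load  L2  ⟶  SIS  (L2)  txn=BusRd+Flush  M[L2]=47
step 11: P1: load  L4  ⟶  ISS  (L4)  txn=∅  M[L4]=12
step 12: P1: load  L3  ⟶  ISS  (L3)  txn=BusRd+Flush  M[L3]=83
step 13: P0: load  L4  ⟶  SSS  (L4)  txn=BusRd  M[L4]=12
step 14: P0: load  L1  ⟶  MII  (L1)  txn=∅  M[L1]=30
step 15: P2: load  L0  ⟶  IIS  (L0)  txn=BusRd  M[L0]=90
step 16: P1: load  L4  ⟶  SSS  (L4)  txn=∅  M[L4]=12
step 17: P2: store L1 := 5  ⟶  IIM  (L1)  txn=BusRdX+Flush  M[L1]=24
step 18: P1: load  L4  ⟶  SSS  (L4)  txn=∅  M[L4]=12
step 19: P2: load  L4  ⟶  SSS  (L4)  txn=∅  M[L4]=12
step 20: P2: store L0 := 35  ⟶  IIM  (L0)  txn=BusRdX  M[L0]=90
step 21: P2: load  L0  ⟶  IIM  (L0)  txn=∅  M[L0]=90
step 22: P2: store L4 := 45  ⟶  IIM  (L4)  txn=BusRdX  M[L4]=12
step 23: P2: store L2 := 70  ⟶  IIM  (L2)  txn=BusRdX  M[L2]=47
step 24: P2: load  L0  ⟶  IIM  (L0)  txn=∅  M[L0]=90
step 25: P0: load  L4  ⟶  SIS  (L4)  txn=BusRd+Flush  M[L4]=45
step 26: P2: load  L0  ⟶  IIM  (L0)  txn=∅  M[L0]=90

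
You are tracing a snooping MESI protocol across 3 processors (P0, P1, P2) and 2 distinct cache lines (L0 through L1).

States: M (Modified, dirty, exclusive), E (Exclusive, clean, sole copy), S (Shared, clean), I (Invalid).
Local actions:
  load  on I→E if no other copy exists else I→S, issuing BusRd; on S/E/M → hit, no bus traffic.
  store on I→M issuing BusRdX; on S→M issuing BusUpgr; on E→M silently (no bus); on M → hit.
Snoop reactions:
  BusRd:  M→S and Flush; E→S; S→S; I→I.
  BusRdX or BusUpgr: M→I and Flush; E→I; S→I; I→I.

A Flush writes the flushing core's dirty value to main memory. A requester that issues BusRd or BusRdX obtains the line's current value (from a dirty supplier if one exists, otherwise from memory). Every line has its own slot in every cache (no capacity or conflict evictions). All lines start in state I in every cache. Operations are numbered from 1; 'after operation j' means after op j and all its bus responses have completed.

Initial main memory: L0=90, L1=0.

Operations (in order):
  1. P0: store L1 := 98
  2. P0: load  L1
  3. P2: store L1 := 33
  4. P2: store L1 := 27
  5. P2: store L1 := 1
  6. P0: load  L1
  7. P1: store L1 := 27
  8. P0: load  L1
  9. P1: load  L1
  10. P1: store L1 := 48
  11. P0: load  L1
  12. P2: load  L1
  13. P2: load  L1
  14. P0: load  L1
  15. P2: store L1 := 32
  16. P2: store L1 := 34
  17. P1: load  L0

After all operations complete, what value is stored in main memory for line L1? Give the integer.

[1] P0: store L1 := 98 | P0:M(98), P1:I, P2:I | bus: BusRdX
[2] P0: load  L1 | P0:M(98), P1:I, P2:I | bus: none
[3] P2: store L1 := 33 | P0:I, P1:I, P2:M(33) | bus: BusRdX,Flush
[4] P2: store L1 := 27 | P0:I, P1:I, P2:M(27) | bus: none
[5] P2: store L1 := 1 | P0:I, P1:I, P2:M(1) | bus: none
[6] P0: load  L1 | P0:S(1), P1:I, P2:S(1) | bus: BusRd,Flush
[7] P1: store L1 := 27 | P0:I, P1:M(27), P2:I | bus: BusRdX
[8] P0: load  L1 | P0:S(27), P1:S(27), P2:I | bus: BusRd,Flush
[9] P1: load  L1 | P0:S(27), P1:S(27), P2:I | bus: none
[10] P1: store L1 := 48 | P0:I, P1:M(48), P2:I | bus: BusUpgr
[11] P0: load  L1 | P0:S(48), P1:S(48), P2:I | bus: BusRd,Flush
[12] P2: load  L1 | P0:S(48), P1:S(48), P2:S(48) | bus: BusRd
[13] P2: load  L1 | P0:S(48), P1:S(48), P2:S(48) | bus: none
[14] P0: load  L1 | P0:S(48), P1:S(48), P2:S(48) | bus: none
[15] P2: store L1 := 32 | P0:I, P1:I, P2:M(32) | bus: BusUpgr
[16] P2: store L1 := 34 | P0:I, P1:I, P2:M(34) | bus: none
[17] P1: load  L0 | P0:I, P1:E(90), P2:I | bus: BusRd

memory[L1] = 48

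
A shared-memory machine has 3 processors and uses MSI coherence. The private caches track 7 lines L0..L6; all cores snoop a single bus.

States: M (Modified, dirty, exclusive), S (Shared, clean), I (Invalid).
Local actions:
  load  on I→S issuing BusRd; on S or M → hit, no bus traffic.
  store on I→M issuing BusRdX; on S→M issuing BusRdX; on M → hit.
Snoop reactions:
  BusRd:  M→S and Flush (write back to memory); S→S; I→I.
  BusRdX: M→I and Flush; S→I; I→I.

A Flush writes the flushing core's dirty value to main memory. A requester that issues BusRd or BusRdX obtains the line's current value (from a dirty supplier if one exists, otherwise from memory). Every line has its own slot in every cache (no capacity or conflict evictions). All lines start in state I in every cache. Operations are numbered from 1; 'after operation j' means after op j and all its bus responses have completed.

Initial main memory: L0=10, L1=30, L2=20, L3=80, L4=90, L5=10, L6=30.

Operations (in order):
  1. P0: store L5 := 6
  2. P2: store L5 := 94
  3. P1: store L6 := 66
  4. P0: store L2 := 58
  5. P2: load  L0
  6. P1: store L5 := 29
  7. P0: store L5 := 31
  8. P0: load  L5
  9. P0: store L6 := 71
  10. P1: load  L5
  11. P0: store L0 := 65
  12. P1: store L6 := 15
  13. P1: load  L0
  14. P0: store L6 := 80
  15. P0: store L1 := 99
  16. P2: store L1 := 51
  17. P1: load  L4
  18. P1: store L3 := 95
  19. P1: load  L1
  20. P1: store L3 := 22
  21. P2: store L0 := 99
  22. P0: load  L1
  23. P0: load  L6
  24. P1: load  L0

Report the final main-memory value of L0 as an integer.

memory[L0] = 99

[1] P0: store L5 := 6 | P0:M(6), P1:I, P2:I | bus: BusRdX
[2] P2: store L5 := 94 | P0:I, P1:I, P2:M(94) | bus: BusRdX,Flush
[3] P1: store L6 := 66 | P0:I, P1:M(66), P2:I | bus: BusRdX
[4] P0: store L2 := 58 | P0:M(58), P1:I, P2:I | bus: BusRdX
[5] P2: load  L0 | P0:I, P1:I, P2:S(10) | bus: BusRd
[6] P1: store L5 := 29 | P0:I, P1:M(29), P2:I | bus: BusRdX,Flush
[7] P0: store L5 := 31 | P0:M(31), P1:I, P2:I | bus: BusRdX,Flush
[8] P0: load  L5 | P0:M(31), P1:I, P2:I | bus: none
[9] P0: store L6 := 71 | P0:M(71), P1:I, P2:I | bus: BusRdX,Flush
[10] P1: load  L5 | P0:S(31), P1:S(31), P2:I | bus: BusRd,Flush
[11] P0: store L0 := 65 | P0:M(65), P1:I, P2:I | bus: BusRdX
[12] P1: store L6 := 15 | P0:I, P1:M(15), P2:I | bus: BusRdX,Flush
[13] P1: load  L0 | P0:S(65), P1:S(65), P2:I | bus: BusRd,Flush
[14] P0: store L6 := 80 | P0:M(80), P1:I, P2:I | bus: BusRdX,Flush
[15] P0: store L1 := 99 | P0:M(99), P1:I, P2:I | bus: BusRdX
[16] P2: store L1 := 51 | P0:I, P1:I, P2:M(51) | bus: BusRdX,Flush
[17] P1: load  L4 | P0:I, P1:S(90), P2:I | bus: BusRd
[18] P1: store L3 := 95 | P0:I, P1:M(95), P2:I | bus: BusRdX
[19] P1: load  L1 | P0:I, P1:S(51), P2:S(51) | bus: BusRd,Flush
[20] P1: store L3 := 22 | P0:I, P1:M(22), P2:I | bus: none
[21] P2: store L0 := 99 | P0:I, P1:I, P2:M(99) | bus: BusRdX
[22] P0: load  L1 | P0:S(51), P1:S(51), P2:S(51) | bus: BusRd
[23] P0: load  L6 | P0:M(80), P1:I, P2:I | bus: none
[24] P1: load  L0 | P0:I, P1:S(99), P2:S(99) | bus: BusRd,Flush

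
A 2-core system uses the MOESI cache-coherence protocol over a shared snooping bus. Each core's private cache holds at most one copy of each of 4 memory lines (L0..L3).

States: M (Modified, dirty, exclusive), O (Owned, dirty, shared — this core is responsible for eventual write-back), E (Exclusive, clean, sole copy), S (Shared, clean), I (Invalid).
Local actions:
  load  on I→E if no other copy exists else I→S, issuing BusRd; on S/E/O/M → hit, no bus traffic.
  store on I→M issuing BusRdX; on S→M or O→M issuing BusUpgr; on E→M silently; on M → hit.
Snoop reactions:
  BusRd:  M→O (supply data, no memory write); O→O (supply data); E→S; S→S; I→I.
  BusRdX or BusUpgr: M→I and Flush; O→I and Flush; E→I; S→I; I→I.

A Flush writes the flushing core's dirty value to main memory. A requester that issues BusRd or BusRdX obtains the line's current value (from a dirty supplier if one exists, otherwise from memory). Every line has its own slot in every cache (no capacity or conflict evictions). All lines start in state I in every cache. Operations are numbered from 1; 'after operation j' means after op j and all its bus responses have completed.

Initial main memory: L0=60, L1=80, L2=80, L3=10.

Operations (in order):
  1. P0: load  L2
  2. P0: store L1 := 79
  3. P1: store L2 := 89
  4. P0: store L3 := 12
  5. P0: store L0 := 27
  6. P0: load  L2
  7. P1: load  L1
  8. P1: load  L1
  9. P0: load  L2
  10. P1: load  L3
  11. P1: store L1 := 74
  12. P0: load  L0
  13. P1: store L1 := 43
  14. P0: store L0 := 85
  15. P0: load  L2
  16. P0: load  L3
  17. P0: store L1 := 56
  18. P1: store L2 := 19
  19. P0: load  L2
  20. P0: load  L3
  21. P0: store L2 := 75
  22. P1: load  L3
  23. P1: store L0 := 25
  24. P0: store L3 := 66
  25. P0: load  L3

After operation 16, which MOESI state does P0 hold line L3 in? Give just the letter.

state = O

step 1: P0: load  L2  ⟶  EI  (L2)  txn=BusRd  M[L2]=80
step 2: P0: store L1 := 79  ⟶  MI  (L1)  txn=BusRdX  M[L1]=80
step 3: P1: store L2 := 89  ⟶  IM  (L2)  txn=BusRdX  M[L2]=80
step 4: P0: store L3 := 12  ⟶  MI  (L3)  txn=BusRdX  M[L3]=10
step 5: P0: store L0 := 27  ⟶  MI  (L0)  txn=BusRdX  M[L0]=60
step 6: P0: load  L2  ⟶  SO  (L2)  txn=BusRd  M[L2]=80
step 7: P1: load  L1  ⟶  OS  (L1)  txn=BusRd  M[L1]=80
step 8: P1: load  L1  ⟶  OS  (L1)  txn=∅  M[L1]=80
step 9: P0: load  L2  ⟶  SO  (L2)  txn=∅  M[L2]=80
step 10: P1: load  L3  ⟶  OS  (L3)  txn=BusRd  M[L3]=10
step 11: P1: store L1 := 74  ⟶  IM  (L1)  txn=BusUpgr+Flush  M[L1]=79
step 12: P0: load  L0  ⟶  MI  (L0)  txn=∅  M[L0]=60
step 13: P1: store L1 := 43  ⟶  IM  (L1)  txn=∅  M[L1]=79
step 14: P0: store L0 := 85  ⟶  MI  (L0)  txn=∅  M[L0]=60
step 15: P0: load  L2  ⟶  SO  (L2)  txn=∅  M[L2]=80
step 16: P0: load  L3  ⟶  OS  (L3)  txn=∅  M[L3]=10
step 17: P0: store L1 := 56  ⟶  MI  (L1)  txn=BusRdX+Flush  M[L1]=43
step 18: P1: store L2 := 19  ⟶  IM  (L2)  txn=BusUpgr  M[L2]=80
step 19: P0: load  L2  ⟶  SO  (L2)  txn=BusRd  M[L2]=80
step 20: P0: load  L3  ⟶  OS  (L3)  txn=∅  M[L3]=10
step 21: P0: store L2 := 75  ⟶  MI  (L2)  txn=BusUpgr+Flush  M[L2]=19
step 22: P1: load  L3  ⟶  OS  (L3)  txn=∅  M[L3]=10
step 23: P1: store L0 := 25  ⟶  IM  (L0)  txn=BusRdX+Flush  M[L0]=85
step 24: P0: store L3 := 66  ⟶  MI  (L3)  txn=BusUpgr  M[L3]=10
step 25: P0: load  L3  ⟶  MI  (L3)  txn=∅  M[L3]=10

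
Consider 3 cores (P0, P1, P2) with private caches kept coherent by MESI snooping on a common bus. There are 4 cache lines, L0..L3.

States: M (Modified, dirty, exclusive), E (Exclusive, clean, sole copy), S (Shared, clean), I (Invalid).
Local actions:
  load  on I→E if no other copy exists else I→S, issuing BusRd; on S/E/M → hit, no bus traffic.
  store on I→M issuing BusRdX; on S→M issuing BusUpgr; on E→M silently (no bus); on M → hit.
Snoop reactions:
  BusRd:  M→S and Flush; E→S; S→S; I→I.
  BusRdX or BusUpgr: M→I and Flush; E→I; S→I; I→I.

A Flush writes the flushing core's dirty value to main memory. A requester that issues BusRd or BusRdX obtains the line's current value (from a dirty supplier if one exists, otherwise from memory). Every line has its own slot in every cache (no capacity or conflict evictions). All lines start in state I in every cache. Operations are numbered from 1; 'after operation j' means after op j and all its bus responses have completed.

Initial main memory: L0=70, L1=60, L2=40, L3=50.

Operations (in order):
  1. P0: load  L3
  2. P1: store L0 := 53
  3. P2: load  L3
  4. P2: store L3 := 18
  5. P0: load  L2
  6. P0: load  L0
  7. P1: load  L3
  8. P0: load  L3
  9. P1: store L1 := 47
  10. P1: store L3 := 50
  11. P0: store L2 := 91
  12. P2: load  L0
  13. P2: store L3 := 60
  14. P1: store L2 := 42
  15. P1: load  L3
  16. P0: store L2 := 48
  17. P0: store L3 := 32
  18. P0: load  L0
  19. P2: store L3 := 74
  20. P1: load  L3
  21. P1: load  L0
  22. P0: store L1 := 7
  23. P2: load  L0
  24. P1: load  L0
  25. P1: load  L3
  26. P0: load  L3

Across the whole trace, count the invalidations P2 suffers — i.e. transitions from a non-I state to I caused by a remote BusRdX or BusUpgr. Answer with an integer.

step 1: P0: load  L3  ⟶  EII  (L3)  txn=BusRd  M[L3]=50
step 2: P1: store L0 := 53  ⟶  IMI  (L0)  txn=BusRdX  M[L0]=70
step 3: P2: load  L3  ⟶  SIS  (L3)  txn=BusRd  M[L3]=50
step 4: P2: store L3 := 18  ⟶  IIM  (L3)  txn=BusUpgr  M[L3]=50
step 5: P0: load  L2  ⟶  EII  (L2)  txn=BusRd  M[L2]=40
step 6: P0: load  L0  ⟶  SSI  (L0)  txn=BusRd+Flush  M[L0]=53
step 7: P1: load  L3  ⟶  ISS  (L3)  txn=BusRd+Flush  M[L3]=18
step 8: P0: load  L3  ⟶  SSS  (L3)  txn=BusRd  M[L3]=18
step 9: P1: store L1 := 47  ⟶  IMI  (L1)  txn=BusRdX  M[L1]=60
step 10: P1: store L3 := 50  ⟶  IMI  (L3)  txn=BusUpgr  M[L3]=18
step 11: P0: store L2 := 91  ⟶  MII  (L2)  txn=∅  M[L2]=40
step 12: P2: load  L0  ⟶  SSS  (L0)  txn=BusRd  M[L0]=53
step 13: P2: store L3 := 60  ⟶  IIM  (L3)  txn=BusRdX+Flush  M[L3]=50
step 14: P1: store L2 := 42  ⟶  IMI  (L2)  txn=BusRdX+Flush  M[L2]=91
step 15: P1: load  L3  ⟶  ISS  (L3)  txn=BusRd+Flush  M[L3]=60
step 16: P0: store L2 := 48  ⟶  MII  (L2)  txn=BusRdX+Flush  M[L2]=42
step 17: P0: store L3 := 32  ⟶  MII  (L3)  txn=BusRdX  M[L3]=60
step 18: P0: load  L0  ⟶  SSS  (L0)  txn=∅  M[L0]=53
step 19: P2: store L3 := 74  ⟶  IIM  (L3)  txn=BusRdX+Flush  M[L3]=32
step 20: P1: load  L3  ⟶  ISS  (L3)  txn=BusRd+Flush  M[L3]=74
step 21: P1: load  L0  ⟶  SSS  (L0)  txn=∅  M[L0]=53
step 22: P0: store L1 := 7  ⟶  MII  (L1)  txn=BusRdX+Flush  M[L1]=47
step 23: P2: load  L0  ⟶  SSS  (L0)  txn=∅  M[L0]=53
step 24: P1: load  L0  ⟶  SSS  (L0)  txn=∅  M[L0]=53
step 25: P1: load  L3  ⟶  ISS  (L3)  txn=∅  M[L3]=74
step 26: P0: load  L3  ⟶  SSS  (L3)  txn=BusRd  M[L3]=74

invalidations = 2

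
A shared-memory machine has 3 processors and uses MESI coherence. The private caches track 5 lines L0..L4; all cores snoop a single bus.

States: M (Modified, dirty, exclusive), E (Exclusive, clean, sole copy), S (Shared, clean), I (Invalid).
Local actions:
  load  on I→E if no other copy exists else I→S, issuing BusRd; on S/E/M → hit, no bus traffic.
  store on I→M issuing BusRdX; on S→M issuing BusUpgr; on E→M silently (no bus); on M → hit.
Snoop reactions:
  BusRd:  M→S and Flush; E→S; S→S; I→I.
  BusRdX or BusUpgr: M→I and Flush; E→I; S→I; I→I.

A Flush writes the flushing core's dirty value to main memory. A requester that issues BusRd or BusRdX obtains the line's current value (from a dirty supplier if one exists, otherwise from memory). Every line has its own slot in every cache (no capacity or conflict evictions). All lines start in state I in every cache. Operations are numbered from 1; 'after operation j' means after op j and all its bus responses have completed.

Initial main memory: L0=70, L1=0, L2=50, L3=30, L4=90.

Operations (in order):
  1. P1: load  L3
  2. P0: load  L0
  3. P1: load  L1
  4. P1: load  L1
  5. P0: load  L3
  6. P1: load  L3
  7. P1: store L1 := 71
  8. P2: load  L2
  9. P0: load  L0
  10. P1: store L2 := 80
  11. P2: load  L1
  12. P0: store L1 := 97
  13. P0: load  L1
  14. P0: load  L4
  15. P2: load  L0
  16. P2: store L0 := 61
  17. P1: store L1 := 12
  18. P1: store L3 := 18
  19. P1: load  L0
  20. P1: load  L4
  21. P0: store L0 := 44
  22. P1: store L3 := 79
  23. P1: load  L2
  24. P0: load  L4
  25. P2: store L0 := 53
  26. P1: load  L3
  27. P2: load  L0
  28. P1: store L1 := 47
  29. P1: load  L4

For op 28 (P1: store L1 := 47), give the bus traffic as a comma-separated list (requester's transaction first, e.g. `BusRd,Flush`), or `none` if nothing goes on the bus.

bus = none

step 1: P1: load  L3  ⟶  IEI  (L3)  txn=BusRd  M[L3]=30
step 2: P0: load  L0  ⟶  EII  (L0)  txn=BusRd  M[L0]=70
step 3: P1: load  L1  ⟶  IEI  (L1)  txn=BusRd  M[L1]=0
step 4: P1: load  L1  ⟶  IEI  (L1)  txn=∅  M[L1]=0
step 5: P0: load  L3  ⟶  SSI  (L3)  txn=BusRd  M[L3]=30
step 6: P1: load  L3  ⟶  SSI  (L3)  txn=∅  M[L3]=30
step 7: P1: store L1 := 71  ⟶  IMI  (L1)  txn=∅  M[L1]=0
step 8: P2: load  L2  ⟶  IIE  (L2)  txn=BusRd  M[L2]=50
step 9: P0: load  L0  ⟶  EII  (L0)  txn=∅  M[L0]=70
step 10: P1: store L2 := 80  ⟶  IMI  (L2)  txn=BusRdX  M[L2]=50
step 11: P2: load  L1  ⟶  ISS  (L1)  txn=BusRd+Flush  M[L1]=71
step 12: P0: store L1 := 97  ⟶  MII  (L1)  txn=BusRdX  M[L1]=71
step 13: P0: load  L1  ⟶  MII  (L1)  txn=∅  M[L1]=71
step 14: P0: load  L4  ⟶  EII  (L4)  txn=BusRd  M[L4]=90
step 15: P2: load  L0  ⟶  SIS  (L0)  txn=BusRd  M[L0]=70
step 16: P2: store L0 := 61  ⟶  IIM  (L0)  txn=BusUpgr  M[L0]=70
step 17: P1: store L1 := 12  ⟶  IMI  (L1)  txn=BusRdX+Flush  M[L1]=97
step 18: P1: store L3 := 18  ⟶  IMI  (L3)  txn=BusUpgr  M[L3]=30
step 19: P1: load  L0  ⟶  ISS  (L0)  txn=BusRd+Flush  M[L0]=61
step 20: P1: load  L4  ⟶  SSI  (L4)  txn=BusRd  M[L4]=90
step 21: P0: store L0 := 44  ⟶  MII  (L0)  txn=BusRdX  M[L0]=61
step 22: P1: store L3 := 79  ⟶  IMI  (L3)  txn=∅  M[L3]=30
step 23: P1: load  L2  ⟶  IMI  (L2)  txn=∅  M[L2]=50
step 24: P0: load  L4  ⟶  SSI  (L4)  txn=∅  M[L4]=90
step 25: P2: store L0 := 53  ⟶  IIM  (L0)  txn=BusRdX+Flush  M[L0]=44
step 26: P1: load  L3  ⟶  IMI  (L3)  txn=∅  M[L3]=30
step 27: P2: load  L0  ⟶  IIM  (L0)  txn=∅  M[L0]=44
step 28: P1: store L1 := 47  ⟶  IMI  (L1)  txn=∅  M[L1]=97
step 29: P1: load  L4  ⟶  SSI  (L4)  txn=∅  M[L4]=90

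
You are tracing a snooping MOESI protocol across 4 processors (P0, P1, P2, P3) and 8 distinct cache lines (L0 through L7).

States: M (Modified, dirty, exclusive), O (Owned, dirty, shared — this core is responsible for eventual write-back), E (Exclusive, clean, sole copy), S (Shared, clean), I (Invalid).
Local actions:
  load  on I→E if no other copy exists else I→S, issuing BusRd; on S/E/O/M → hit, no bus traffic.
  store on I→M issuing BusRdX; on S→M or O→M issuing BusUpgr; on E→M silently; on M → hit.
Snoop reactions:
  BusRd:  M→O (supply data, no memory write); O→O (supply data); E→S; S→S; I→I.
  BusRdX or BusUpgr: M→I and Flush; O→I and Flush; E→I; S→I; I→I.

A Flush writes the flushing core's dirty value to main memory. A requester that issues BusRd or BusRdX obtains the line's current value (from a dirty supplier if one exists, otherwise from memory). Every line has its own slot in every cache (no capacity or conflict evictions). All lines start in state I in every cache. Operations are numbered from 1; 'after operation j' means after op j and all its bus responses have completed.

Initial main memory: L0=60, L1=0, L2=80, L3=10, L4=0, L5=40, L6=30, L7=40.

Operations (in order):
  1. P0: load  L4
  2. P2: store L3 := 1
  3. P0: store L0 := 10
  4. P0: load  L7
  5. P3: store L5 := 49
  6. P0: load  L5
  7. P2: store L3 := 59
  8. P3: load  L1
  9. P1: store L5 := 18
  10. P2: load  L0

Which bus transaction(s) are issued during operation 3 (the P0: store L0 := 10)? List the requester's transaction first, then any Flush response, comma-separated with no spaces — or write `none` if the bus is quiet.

1. P0: load  L4  bus=[BusRd]  L4: P0=E P1=I P2=I P3=I  mem[L4]=0
2. P2: store L3 := 1  bus=[BusRdX]  L3: P0=I P1=I P2=M P3=I  mem[L3]=10
3. P0: store L0 := 10  bus=[BusRdX]  L0: P0=M P1=I P2=I P3=I  mem[L0]=60
4. P0: load  L7  bus=[BusRd]  L7: P0=E P1=I P2=I P3=I  mem[L7]=40
5. P3: store L5 := 49  bus=[BusRdX]  L5: P0=I P1=I P2=I P3=M  mem[L5]=40
6. P0: load  L5  bus=[BusRd]  L5: P0=S P1=I P2=I P3=O  mem[L5]=40
7. P2: store L3 := 59  bus=[-]  L3: P0=I P1=I P2=M P3=I  mem[L3]=10
8. P3: load  L1  bus=[BusRd]  L1: P0=I P1=I P2=I P3=E  mem[L1]=0
9. P1: store L5 := 18  bus=[BusRdX,Flush]  L5: P0=I P1=M P2=I P3=I  mem[L5]=49
10. P2: load  L0  bus=[BusRd]  L0: P0=O P1=I P2=S P3=I  mem[L0]=60

bus = BusRdX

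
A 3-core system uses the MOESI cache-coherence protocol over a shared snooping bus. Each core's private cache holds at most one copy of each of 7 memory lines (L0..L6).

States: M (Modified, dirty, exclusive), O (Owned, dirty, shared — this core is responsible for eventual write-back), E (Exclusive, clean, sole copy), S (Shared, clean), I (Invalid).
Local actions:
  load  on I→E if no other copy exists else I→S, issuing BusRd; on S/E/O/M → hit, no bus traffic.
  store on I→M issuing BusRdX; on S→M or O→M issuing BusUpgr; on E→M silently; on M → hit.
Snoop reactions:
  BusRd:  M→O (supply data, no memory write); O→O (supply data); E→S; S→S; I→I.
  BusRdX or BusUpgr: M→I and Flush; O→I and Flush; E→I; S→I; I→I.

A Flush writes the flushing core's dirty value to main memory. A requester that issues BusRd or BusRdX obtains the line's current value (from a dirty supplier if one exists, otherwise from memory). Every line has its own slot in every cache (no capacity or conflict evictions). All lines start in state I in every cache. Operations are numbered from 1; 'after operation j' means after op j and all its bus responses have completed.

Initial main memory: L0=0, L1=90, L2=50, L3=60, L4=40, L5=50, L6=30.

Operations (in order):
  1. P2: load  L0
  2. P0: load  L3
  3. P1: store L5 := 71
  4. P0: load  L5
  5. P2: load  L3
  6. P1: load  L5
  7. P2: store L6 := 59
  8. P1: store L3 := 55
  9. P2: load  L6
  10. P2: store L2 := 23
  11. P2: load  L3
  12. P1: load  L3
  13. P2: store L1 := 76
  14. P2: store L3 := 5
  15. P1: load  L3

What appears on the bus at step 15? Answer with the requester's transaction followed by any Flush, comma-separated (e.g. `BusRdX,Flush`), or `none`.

step 1: P2: load  L0  ⟶  IIE  (L0)  txn=BusRd  M[L0]=0
step 2: P0: load  L3  ⟶  EII  (L3)  txn=BusRd  M[L3]=60
step 3: P1: store L5 := 71  ⟶  IMI  (L5)  txn=BusRdX  M[L5]=50
step 4: P0: load  L5  ⟶  SOI  (L5)  txn=BusRd  M[L5]=50
step 5: P2: load  L3  ⟶  SIS  (L3)  txn=BusRd  M[L3]=60
step 6: P1: load  L5  ⟶  SOI  (L5)  txn=∅  M[L5]=50
step 7: P2: store L6 := 59  ⟶  IIM  (L6)  txn=BusRdX  M[L6]=30
step 8: P1: store L3 := 55  ⟶  IMI  (L3)  txn=BusRdX  M[L3]=60
step 9: P2: load  L6  ⟶  IIM  (L6)  txn=∅  M[L6]=30
step 10: P2: store L2 := 23  ⟶  IIM  (L2)  txn=BusRdX  M[L2]=50
step 11: P2: load  L3  ⟶  IOS  (L3)  txn=BusRd  M[L3]=60
step 12: P1: load  L3  ⟶  IOS  (L3)  txn=∅  M[L3]=60
step 13: P2: store L1 := 76  ⟶  IIM  (L1)  txn=BusRdX  M[L1]=90
step 14: P2: store L3 := 5  ⟶  IIM  (L3)  txn=BusUpgr+Flush  M[L3]=55
step 15: P1: load  L3  ⟶  ISO  (L3)  txn=BusRd  M[L3]=55

bus = BusRd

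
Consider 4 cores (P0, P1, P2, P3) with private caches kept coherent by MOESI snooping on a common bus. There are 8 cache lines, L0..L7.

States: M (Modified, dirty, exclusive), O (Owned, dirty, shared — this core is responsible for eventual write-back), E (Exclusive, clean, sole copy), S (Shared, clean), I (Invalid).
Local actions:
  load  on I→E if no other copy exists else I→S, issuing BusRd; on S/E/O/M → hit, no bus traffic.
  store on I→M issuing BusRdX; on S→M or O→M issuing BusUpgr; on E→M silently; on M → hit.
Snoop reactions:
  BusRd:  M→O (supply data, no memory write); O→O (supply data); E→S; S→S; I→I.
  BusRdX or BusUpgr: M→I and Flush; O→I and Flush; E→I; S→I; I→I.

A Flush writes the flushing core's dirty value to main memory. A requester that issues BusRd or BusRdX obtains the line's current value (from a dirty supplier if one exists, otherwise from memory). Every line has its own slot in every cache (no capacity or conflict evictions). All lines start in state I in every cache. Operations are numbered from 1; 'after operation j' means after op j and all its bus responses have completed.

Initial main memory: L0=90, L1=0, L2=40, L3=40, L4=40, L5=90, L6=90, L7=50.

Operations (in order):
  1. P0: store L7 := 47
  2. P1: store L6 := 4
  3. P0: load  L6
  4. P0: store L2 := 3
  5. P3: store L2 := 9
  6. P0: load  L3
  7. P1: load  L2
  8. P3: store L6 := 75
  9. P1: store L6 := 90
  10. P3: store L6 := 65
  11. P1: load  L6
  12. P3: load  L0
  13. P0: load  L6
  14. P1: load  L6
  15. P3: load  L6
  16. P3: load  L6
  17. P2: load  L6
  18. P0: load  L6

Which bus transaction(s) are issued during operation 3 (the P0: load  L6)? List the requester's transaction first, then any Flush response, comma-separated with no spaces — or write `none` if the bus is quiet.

bus = BusRd

step 1: P0: store L7 := 47  ⟶  MIII  (L7)  txn=BusRdX  M[L7]=50
step 2: P1: store L6 := 4  ⟶  IMII  (L6)  txn=BusRdX  M[L6]=90
step 3: P0: load  L6  ⟶  SOII  (L6)  txn=BusRd  M[L6]=90
step 4: P0: store L2 := 3  ⟶  MIII  (L2)  txn=BusRdX  M[L2]=40
step 5: P3: store L2 := 9  ⟶  IIIM  (L2)  txn=BusRdX+Flush  M[L2]=3
step 6: P0: load  L3  ⟶  EIII  (L3)  txn=BusRd  M[L3]=40
step 7: P1: load  L2  ⟶  ISIO  (L2)  txn=BusRd  M[L2]=3
step 8: P3: store L6 := 75  ⟶  IIIM  (L6)  txn=BusRdX+Flush  M[L6]=4
step 9: P1: store L6 := 90  ⟶  IMII  (L6)  txn=BusRdX+Flush  M[L6]=75
step 10: P3: store L6 := 65  ⟶  IIIM  (L6)  txn=BusRdX+Flush  M[L6]=90
step 11: P1: load  L6  ⟶  ISIO  (L6)  txn=BusRd  M[L6]=90
step 12: P3: load  L0  ⟶  IIIE  (L0)  txn=BusRd  M[L0]=90
step 13: P0: load  L6  ⟶  SSIO  (L6)  txn=BusRd  M[L6]=90
step 14: P1: load  L6  ⟶  SSIO  (L6)  txn=∅  M[L6]=90
step 15: P3: load  L6  ⟶  SSIO  (L6)  txn=∅  M[L6]=90
step 16: P3: load  L6  ⟶  SSIO  (L6)  txn=∅  M[L6]=90
step 17: P2: load  L6  ⟶  SSSO  (L6)  txn=BusRd  M[L6]=90
step 18: P0: load  L6  ⟶  SSSO  (L6)  txn=∅  M[L6]=90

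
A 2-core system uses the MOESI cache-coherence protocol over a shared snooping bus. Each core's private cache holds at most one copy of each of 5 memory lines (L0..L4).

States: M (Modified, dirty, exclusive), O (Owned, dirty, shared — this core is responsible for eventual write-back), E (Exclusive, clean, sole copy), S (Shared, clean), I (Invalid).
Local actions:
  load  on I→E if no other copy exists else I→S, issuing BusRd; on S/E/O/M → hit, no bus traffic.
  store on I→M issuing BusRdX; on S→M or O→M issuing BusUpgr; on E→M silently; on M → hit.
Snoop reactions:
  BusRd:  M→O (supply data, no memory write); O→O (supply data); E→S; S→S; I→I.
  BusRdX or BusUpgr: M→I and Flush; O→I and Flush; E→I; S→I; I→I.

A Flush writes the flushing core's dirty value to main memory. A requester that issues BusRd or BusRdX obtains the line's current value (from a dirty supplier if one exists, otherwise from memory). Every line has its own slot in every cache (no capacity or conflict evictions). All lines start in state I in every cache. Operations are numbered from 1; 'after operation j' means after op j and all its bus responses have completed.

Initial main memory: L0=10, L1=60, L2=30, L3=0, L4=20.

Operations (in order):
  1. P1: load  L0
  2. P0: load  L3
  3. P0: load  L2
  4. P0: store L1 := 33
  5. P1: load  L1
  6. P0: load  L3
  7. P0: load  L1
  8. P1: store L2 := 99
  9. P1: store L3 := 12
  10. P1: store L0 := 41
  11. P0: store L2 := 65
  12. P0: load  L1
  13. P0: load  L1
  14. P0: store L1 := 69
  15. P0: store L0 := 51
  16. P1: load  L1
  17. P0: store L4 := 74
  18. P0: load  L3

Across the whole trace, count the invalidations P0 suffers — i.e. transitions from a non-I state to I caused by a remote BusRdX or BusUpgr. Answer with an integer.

invalidations = 2

  op1 P1: load  L0 → I/E on L0; bus BusRd; mem=10
  op2 P0: load  L3 → E/I on L3; bus BusRd; mem=0
  op3 P0: load  L2 → E/I on L2; bus BusRd; mem=30
  op4 P0: store L1 := 33 → M/I on L1; bus BusRdX; mem=60
  op5 P1: load  L1 → O/S on L1; bus BusRd; mem=60
  op6 P0: load  L3 → E/I on L3; bus (none); mem=0
  op7 P0: load  L1 → O/S on L1; bus (none); mem=60
  op8 P1: store L2 := 99 → I/M on L2; bus BusRdX; mem=30
  op9 P1: store L3 := 12 → I/M on L3; bus BusRdX; mem=0
  op10 P1: store L0 := 41 → I/M on L0; bus (none); mem=10
  op11 P0: store L2 := 65 → M/I on L2; bus BusRdX Flush; mem=99
  op12 P0: load  L1 → O/S on L1; bus (none); mem=60
  op13 P0: load  L1 → O/S on L1; bus (none); mem=60
  op14 P0: store L1 := 69 → M/I on L1; bus BusUpgr; mem=60
  op15 P0: store L0 := 51 → M/I on L0; bus BusRdX Flush; mem=41
  op16 P1: load  L1 → O/S on L1; bus BusRd; mem=60
  op17 P0: store L4 := 74 → M/I on L4; bus BusRdX; mem=20
  op18 P0: load  L3 → S/O on L3; bus BusRd; mem=0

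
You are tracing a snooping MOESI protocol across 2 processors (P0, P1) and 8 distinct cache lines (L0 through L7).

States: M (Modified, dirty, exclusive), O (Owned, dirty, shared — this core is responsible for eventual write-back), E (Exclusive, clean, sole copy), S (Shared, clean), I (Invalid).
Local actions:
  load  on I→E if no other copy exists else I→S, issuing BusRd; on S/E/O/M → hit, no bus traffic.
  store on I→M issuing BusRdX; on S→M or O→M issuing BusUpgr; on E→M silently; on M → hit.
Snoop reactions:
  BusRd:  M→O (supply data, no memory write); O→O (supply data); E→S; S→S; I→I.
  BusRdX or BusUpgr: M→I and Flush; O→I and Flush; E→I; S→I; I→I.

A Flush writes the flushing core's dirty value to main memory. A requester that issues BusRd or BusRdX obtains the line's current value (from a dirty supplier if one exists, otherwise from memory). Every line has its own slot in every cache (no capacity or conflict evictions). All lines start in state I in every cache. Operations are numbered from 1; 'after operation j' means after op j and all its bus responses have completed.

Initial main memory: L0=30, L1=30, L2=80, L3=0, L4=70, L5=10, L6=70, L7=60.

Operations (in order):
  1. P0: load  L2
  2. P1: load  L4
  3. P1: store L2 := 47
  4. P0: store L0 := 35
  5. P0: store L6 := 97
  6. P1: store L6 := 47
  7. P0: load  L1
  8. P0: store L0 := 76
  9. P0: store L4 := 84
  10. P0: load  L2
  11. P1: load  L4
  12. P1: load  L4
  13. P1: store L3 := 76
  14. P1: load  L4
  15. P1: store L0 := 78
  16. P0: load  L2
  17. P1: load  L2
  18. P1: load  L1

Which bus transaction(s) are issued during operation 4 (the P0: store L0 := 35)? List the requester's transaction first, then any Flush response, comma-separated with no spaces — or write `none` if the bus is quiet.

bus = BusRdX

[1] P0: load  L2 | P0:E(80), P1:I | bus: BusRd
[2] P1: load  L4 | P0:I, P1:E(70) | bus: BusRd
[3] P1: store L2 := 47 | P0:I, P1:M(47) | bus: BusRdX
[4] P0: store L0 := 35 | P0:M(35), P1:I | bus: BusRdX
[5] P0: store L6 := 97 | P0:M(97), P1:I | bus: BusRdX
[6] P1: store L6 := 47 | P0:I, P1:M(47) | bus: BusRdX,Flush
[7] P0: load  L1 | P0:E(30), P1:I | bus: BusRd
[8] P0: store L0 := 76 | P0:M(76), P1:I | bus: none
[9] P0: store L4 := 84 | P0:M(84), P1:I | bus: BusRdX
[10] P0: load  L2 | P0:S(47), P1:O(47) | bus: BusRd
[11] P1: load  L4 | P0:O(84), P1:S(84) | bus: BusRd
[12] P1: load  L4 | P0:O(84), P1:S(84) | bus: none
[13] P1: store L3 := 76 | P0:I, P1:M(76) | bus: BusRdX
[14] P1: load  L4 | P0:O(84), P1:S(84) | bus: none
[15] P1: store L0 := 78 | P0:I, P1:M(78) | bus: BusRdX,Flush
[16] P0: load  L2 | P0:S(47), P1:O(47) | bus: none
[17] P1: load  L2 | P0:S(47), P1:O(47) | bus: none
[18] P1: load  L1 | P0:S(30), P1:S(30) | bus: BusRd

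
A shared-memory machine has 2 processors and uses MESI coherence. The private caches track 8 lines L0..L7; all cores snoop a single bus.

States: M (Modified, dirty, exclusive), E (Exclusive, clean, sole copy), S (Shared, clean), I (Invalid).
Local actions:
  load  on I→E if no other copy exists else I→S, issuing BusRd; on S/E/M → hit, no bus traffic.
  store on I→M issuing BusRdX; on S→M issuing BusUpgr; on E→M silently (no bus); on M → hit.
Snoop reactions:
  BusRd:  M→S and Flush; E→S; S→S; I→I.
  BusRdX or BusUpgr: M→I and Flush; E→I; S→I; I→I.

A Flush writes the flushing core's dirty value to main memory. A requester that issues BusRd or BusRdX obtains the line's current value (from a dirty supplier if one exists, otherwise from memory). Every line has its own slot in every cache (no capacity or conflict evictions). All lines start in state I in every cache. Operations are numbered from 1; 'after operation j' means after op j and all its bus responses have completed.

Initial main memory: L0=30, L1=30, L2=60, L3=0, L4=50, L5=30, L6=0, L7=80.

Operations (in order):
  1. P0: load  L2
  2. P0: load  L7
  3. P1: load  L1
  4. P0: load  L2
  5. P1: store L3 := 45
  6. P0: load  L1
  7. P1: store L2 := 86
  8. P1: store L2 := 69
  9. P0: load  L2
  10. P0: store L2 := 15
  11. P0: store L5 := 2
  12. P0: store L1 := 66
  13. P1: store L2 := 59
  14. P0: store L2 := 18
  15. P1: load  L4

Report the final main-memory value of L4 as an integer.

memory[L4] = 50

step 1: P0: load  L2  ⟶  EI  (L2)  txn=BusRd  M[L2]=60
step 2: P0: load  L7  ⟶  EI  (L7)  txn=BusRd  M[L7]=80
step 3: P1: load  L1  ⟶  IE  (L1)  txn=BusRd  M[L1]=30
step 4: P0: load  L2  ⟶  EI  (L2)  txn=∅  M[L2]=60
step 5: P1: store L3 := 45  ⟶  IM  (L3)  txn=BusRdX  M[L3]=0
step 6: P0: load  L1  ⟶  SS  (L1)  txn=BusRd  M[L1]=30
step 7: P1: store L2 := 86  ⟶  IM  (L2)  txn=BusRdX  M[L2]=60
step 8: P1: store L2 := 69  ⟶  IM  (L2)  txn=∅  M[L2]=60
step 9: P0: load  L2  ⟶  SS  (L2)  txn=BusRd+Flush  M[L2]=69
step 10: P0: store L2 := 15  ⟶  MI  (L2)  txn=BusUpgr  M[L2]=69
step 11: P0: store L5 := 2  ⟶  MI  (L5)  txn=BusRdX  M[L5]=30
step 12: P0: store L1 := 66  ⟶  MI  (L1)  txn=BusUpgr  M[L1]=30
step 13: P1: store L2 := 59  ⟶  IM  (L2)  txn=BusRdX+Flush  M[L2]=15
step 14: P0: store L2 := 18  ⟶  MI  (L2)  txn=BusRdX+Flush  M[L2]=59
step 15: P1: load  L4  ⟶  IE  (L4)  txn=BusRd  M[L4]=50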